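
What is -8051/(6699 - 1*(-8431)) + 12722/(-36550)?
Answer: -2863223/3252950 ≈ -0.88019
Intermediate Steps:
-8051/(6699 - 1*(-8431)) + 12722/(-36550) = -8051/(6699 + 8431) + 12722*(-1/36550) = -8051/15130 - 6361/18275 = -2863223/3252950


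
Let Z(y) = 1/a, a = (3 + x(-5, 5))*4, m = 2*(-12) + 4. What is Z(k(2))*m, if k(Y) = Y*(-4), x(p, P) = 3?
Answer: -5/6 ≈ -0.83333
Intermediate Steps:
m = -20 (m = -24 + 4 = -20)
k(Y) = -4*Y
a = 24 (a = (3 + 3)*4 = 6*4 = 24)
Z(y) = 1/24
Z(k(2))*m = (1/24)*(-20) = -5/6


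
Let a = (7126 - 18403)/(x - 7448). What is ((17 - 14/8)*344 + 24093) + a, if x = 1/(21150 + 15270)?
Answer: 7958795157241/271256159 ≈ 29341.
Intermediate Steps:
x = 1/36420 ≈ 2.7457e-5
a = 410708340/271256159 (a = (7126 - 18403)/(1/36420 - 7448) = -11277/(-271256159/36420) = -11277*(-36420/271256159) = 410708340/271256159 ≈ 1.5141)
((17 - 14/8)*344 + 24093) + a = ((17 - 14/8)*344 + 24093) + 410708340/271256159 = ((17 - 1*7/4)*344 + 24093) + 410708340/271256159 = ((17 - 7/4)*344 + 24093) + 410708340/271256159 = ((61/4)*344 + 24093) + 410708340/271256159 = (5246 + 24093) + 410708340/271256159 = 29339 + 410708340/271256159 = 7958795157241/271256159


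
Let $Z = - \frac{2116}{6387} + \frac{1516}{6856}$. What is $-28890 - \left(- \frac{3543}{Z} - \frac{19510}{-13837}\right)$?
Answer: $- \frac{1018870208741578}{16689511387} \approx -61049.0$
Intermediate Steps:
$Z = - \frac{1206151}{10947318}$ ($Z = \left(-2116\right) \frac{1}{6387} + 1516 \cdot \frac{1}{6856} = - \frac{2116}{6387} + \frac{379}{1714} = - \frac{1206151}{10947318} \approx -0.11018$)
$-28890 - \left(- \frac{3543}{Z} - \frac{19510}{-13837}\right) = -28890 - \left(- \frac{3543}{- \frac{1206151}{10947318}} - \frac{19510}{-13837}\right) = -28890 - \left(\left(-3543\right) \left(- \frac{10947318}{1206151}\right) - - \frac{19510}{13837}\right) = -28890 - \left(\frac{38786347674}{1206151} + \frac{19510}{13837}\right) = -28890 - \frac{536710224771148}{16689511387} = - \frac{1018870208741578}{16689511387}$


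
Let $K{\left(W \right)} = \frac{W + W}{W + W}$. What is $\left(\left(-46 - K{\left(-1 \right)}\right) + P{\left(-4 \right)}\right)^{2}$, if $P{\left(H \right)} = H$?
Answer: $2601$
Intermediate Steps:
$K{\left(W \right)} = 1$ ($K{\left(W \right)} = \frac{2 W}{2 W} = 2 W \frac{1}{2 W} = 1$)
$\left(\left(-46 - K{\left(-1 \right)}\right) + P{\left(-4 \right)}\right)^{2} = \left(\left(-46 - 1\right) - 4\right)^{2} = \left(-47 - 4\right)^{2} = \left(-51\right)^{2} = 2601$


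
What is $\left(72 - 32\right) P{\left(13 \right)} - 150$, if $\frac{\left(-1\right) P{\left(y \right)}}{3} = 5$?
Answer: $-750$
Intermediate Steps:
$P{\left(y \right)} = -15$ ($P{\left(y \right)} = \left(-3\right) 5 = -15$)
$\left(72 - 32\right) P{\left(13 \right)} - 150 = \left(72 - 32\right) \left(-15\right) - 150 = 40 \left(-15\right) - 150 = -600 - 150 = -750$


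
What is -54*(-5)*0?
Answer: 0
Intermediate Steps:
-54*(-5)*0 = -9*(-30)*0 = 270*0 = 0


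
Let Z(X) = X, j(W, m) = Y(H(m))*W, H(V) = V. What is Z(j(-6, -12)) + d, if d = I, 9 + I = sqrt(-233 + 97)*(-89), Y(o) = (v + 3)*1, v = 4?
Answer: -51 - 178*I*sqrt(34) ≈ -51.0 - 1037.9*I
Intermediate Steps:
Y(o) = 7 (Y(o) = (4 + 3)*1 = 7*1 = 7)
j(W, m) = 7*W
I = -9 - 178*I*sqrt(34) (I = -9 + sqrt(-233 + 97)*(-89) = -9 + sqrt(-136)*(-89) = -9 + (2*I*sqrt(34))*(-89) = -9 - 178*I*sqrt(34) ≈ -9.0 - 1037.9*I)
d = -9 - 178*I*sqrt(34) ≈ -9.0 - 1037.9*I
Z(j(-6, -12)) + d = 7*(-6) + (-9 - 178*I*sqrt(34)) = -42 + (-9 - 178*I*sqrt(34)) = -51 - 178*I*sqrt(34)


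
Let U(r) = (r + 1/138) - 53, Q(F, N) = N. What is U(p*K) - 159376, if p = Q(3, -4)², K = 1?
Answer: -21998993/138 ≈ -1.5941e+5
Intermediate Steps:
p = 16 (p = (-4)² = 16)
U(r) = -7313/138 + r (U(r) = (r + 1/138) - 53 = (1/138 + r) - 53 = -7313/138 + r)
U(p*K) - 159376 = (-7313/138 + 16*1) - 159376 = (-7313/138 + 16) - 159376 = -5105/138 - 159376 = -21998993/138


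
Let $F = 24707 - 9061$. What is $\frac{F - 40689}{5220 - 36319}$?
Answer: $\frac{25043}{31099} \approx 0.80527$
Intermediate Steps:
$F = 15646$
$\frac{F - 40689}{5220 - 36319} = \frac{15646 - 40689}{5220 - 36319} = - \frac{25043}{-31099} = \left(-25043\right) \left(- \frac{1}{31099}\right) = \frac{25043}{31099}$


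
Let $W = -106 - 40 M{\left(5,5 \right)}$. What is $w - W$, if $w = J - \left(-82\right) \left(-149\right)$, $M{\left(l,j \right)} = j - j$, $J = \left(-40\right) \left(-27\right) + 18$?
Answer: $-11014$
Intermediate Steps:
$J = 1098$ ($J = 1080 + 18 = 1098$)
$M{\left(l,j \right)} = 0$
$w = -11120$ ($w = 1098 - \left(-82\right) \left(-149\right) = 1098 - 12218 = -11120$)
$W = -106$ ($W = -106 - 0 = -106 + 0 = -106$)
$w - W = -11120 - -106 = -11120 + 106 = -11014$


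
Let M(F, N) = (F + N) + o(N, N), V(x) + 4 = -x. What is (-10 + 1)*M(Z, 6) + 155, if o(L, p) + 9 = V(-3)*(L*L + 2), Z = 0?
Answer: 524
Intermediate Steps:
V(x) = -4 - x
o(L, p) = -11 - L² (o(L, p) = -9 + (-4 - 1*(-3))*(L*L + 2) = -9 + (-4 + 3)*(L² + 2) = -9 - (2 + L²) = -9 + (-2 - L²) = -11 - L²)
M(F, N) = -11 + F + N - N² (M(F, N) = (F + N) + (-11 - N²) = -11 + F + N - N²)
(-10 + 1)*M(Z, 6) + 155 = (-10 + 1)*(-11 + 0 + 6 - 1*6²) + 155 = -9*(-11 + 0 + 6 - 1*36) + 155 = -9*(-11 + 0 + 6 - 36) + 155 = -9*(-41) + 155 = 369 + 155 = 524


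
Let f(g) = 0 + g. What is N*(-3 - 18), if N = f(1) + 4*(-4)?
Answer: 315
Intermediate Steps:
f(g) = g
N = -15 (N = 1 + 4*(-4) = 1 - 16 = -15)
N*(-3 - 18) = -15*(-3 - 18) = -15*(-21) = 315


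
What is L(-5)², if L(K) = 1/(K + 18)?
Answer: 1/169 ≈ 0.0059172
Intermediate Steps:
L(K) = 1/(18 + K)
L(-5)² = (1/(18 - 5))² = (1/13)² = 1/169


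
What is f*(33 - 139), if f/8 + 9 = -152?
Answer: 136528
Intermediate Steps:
f = -1288 (f = -72 + 8*(-152) = -72 - 1216 = -1288)
f*(33 - 139) = -1288*(33 - 139) = -1288*(-106) = 136528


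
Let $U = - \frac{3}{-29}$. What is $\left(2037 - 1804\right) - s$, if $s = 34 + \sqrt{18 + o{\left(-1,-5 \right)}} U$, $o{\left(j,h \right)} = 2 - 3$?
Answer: $199 - \frac{3 \sqrt{17}}{29} \approx 198.57$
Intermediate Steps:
$o{\left(j,h \right)} = -1$ ($o{\left(j,h \right)} = 2 - 3 = -1$)
$U = \frac{3}{29}$ ($U = \left(-3\right) \left(- \frac{1}{29}\right) = \frac{3}{29} \approx 0.10345$)
$s = 34 + \frac{3 \sqrt{17}}{29}$ ($s = 34 + \sqrt{18 - 1} \cdot \frac{3}{29} = 34 + \sqrt{17} \cdot \frac{3}{29} = 34 + \frac{3 \sqrt{17}}{29} \approx 34.427$)
$\left(2037 - 1804\right) - s = \left(2037 - 1804\right) - \left(34 + \frac{3 \sqrt{17}}{29}\right) = 233 - \left(34 + \frac{3 \sqrt{17}}{29}\right) = 199 - \frac{3 \sqrt{17}}{29}$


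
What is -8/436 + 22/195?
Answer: 2008/21255 ≈ 0.094472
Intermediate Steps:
-8/436 + 22/195 = -8*1/436 + 22*(1/195) = -2/109 + 22/195 = 2008/21255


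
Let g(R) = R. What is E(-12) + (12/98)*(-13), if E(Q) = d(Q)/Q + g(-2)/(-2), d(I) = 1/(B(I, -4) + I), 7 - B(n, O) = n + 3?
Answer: -1441/2352 ≈ -0.61267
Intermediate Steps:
B(n, O) = 4 - n (B(n, O) = 7 - (n + 3) = 7 - (3 + n) = 7 + (-3 - n) = 4 - n)
d(I) = ¼ (d(I) = 1/((4 - I) + I) = 1/4 = ¼)
E(Q) = 1 + 1/(4*Q) (E(Q) = 1/(4*Q) - 2/(-2) = 1/(4*Q) - 2*(-½) = 1/(4*Q) + 1 = 1 + 1/(4*Q))
E(-12) + (12/98)*(-13) = (¼ - 12)/(-12) + (12/98)*(-13) = -1/12*(-47/4) + (12*(1/98))*(-13) = 47/48 + (6/49)*(-13) = 47/48 - 78/49 = -1441/2352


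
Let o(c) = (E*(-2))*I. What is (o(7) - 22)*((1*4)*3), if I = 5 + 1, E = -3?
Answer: 168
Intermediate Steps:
I = 6
o(c) = 36 (o(c) = -3*(-2)*6 = 6*6 = 36)
(o(7) - 22)*((1*4)*3) = (36 - 22)*((1*4)*3) = 14*(4*3) = 14*12 = 168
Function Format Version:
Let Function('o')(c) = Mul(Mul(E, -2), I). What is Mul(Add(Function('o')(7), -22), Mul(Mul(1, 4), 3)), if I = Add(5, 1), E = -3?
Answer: 168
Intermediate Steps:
I = 6
Function('o')(c) = 36 (Function('o')(c) = Mul(Mul(-3, -2), 6) = Mul(6, 6) = 36)
Mul(Add(Function('o')(7), -22), Mul(Mul(1, 4), 3)) = Mul(Add(36, -22), Mul(Mul(1, 4), 3)) = Mul(14, Mul(4, 3)) = Mul(14, 12) = 168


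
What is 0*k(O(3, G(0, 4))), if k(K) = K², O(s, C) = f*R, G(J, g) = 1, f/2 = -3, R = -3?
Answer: 0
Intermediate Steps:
f = -6 (f = 2*(-3) = -6)
O(s, C) = 18 (O(s, C) = -6*(-3) = 18)
0*k(O(3, G(0, 4))) = 0*18² = 0*324 = 0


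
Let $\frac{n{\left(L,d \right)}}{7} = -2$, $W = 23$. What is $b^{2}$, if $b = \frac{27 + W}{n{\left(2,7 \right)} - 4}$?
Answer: $\frac{625}{81} \approx 7.716$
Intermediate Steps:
$n{\left(L,d \right)} = -14$ ($n{\left(L,d \right)} = 7 \left(-2\right) = -14$)
$b = - \frac{25}{9}$ ($b = \frac{27 + 23}{-14 - 4} = \frac{50}{-18} = 50 \left(- \frac{1}{18}\right) = - \frac{25}{9} \approx -2.7778$)
$b^{2} = \left(- \frac{25}{9}\right)^{2} = \frac{625}{81}$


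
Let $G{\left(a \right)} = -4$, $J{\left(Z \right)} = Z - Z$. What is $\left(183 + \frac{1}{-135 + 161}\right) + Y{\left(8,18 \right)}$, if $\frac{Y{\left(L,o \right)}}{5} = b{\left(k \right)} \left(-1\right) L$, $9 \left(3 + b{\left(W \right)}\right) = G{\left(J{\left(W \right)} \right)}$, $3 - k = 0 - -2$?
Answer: $\frac{75071}{234} \approx 320.82$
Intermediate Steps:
$J{\left(Z \right)} = 0$
$k = 1$ ($k = 3 - \left(0 - -2\right) = 3 - \left(0 + 2\right) = 3 - 2 = 1$)
$b{\left(W \right)} = - \frac{31}{9}$ ($b{\left(W \right)} = -3 + \frac{1}{9} \left(-4\right) = -3 - \frac{4}{9} = - \frac{31}{9}$)
$Y{\left(L,o \right)} = \frac{155 L}{9}$ ($Y{\left(L,o \right)} = 5 \left(- \frac{31}{9}\right) \left(-1\right) L = 5 \frac{31 L}{9} = \frac{155 L}{9}$)
$\left(183 + \frac{1}{-135 + 161}\right) + Y{\left(8,18 \right)} = \left(183 + \frac{1}{-135 + 161}\right) + \frac{155}{9} \cdot 8 = \left(183 + \frac{1}{26}\right) + \frac{1240}{9} = \frac{4759}{26} + \frac{1240}{9} = \frac{75071}{234}$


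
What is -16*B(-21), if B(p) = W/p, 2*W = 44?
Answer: 352/21 ≈ 16.762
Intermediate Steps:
W = 22 (W = (½)*44 = 22)
B(p) = 22/p
-16*B(-21) = -352/(-21) = -352*(-1)/21 = -16*(-22/21) = 352/21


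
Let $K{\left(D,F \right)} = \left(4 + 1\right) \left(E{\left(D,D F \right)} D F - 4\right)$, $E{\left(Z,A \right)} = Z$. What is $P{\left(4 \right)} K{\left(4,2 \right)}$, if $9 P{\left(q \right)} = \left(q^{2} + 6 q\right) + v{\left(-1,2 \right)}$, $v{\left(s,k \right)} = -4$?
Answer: $560$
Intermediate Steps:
$P{\left(q \right)} = - \frac{4}{9} + \frac{q^{2}}{9} + \frac{2 q}{3}$ ($P{\left(q \right)} = \frac{\left(q^{2} + 6 q\right) - 4}{9} = \frac{-4 + q^{2} + 6 q}{9} = - \frac{4}{9} + \frac{q^{2}}{9} + \frac{2 q}{3}$)
$K{\left(D,F \right)} = -20 + 5 F D^{2}$ ($K{\left(D,F \right)} = \left(4 + 1\right) \left(D D F - 4\right) = 5 \left(D^{2} F - 4\right) = 5 \left(F D^{2} - 4\right) = 5 \left(-4 + F D^{2}\right) = -20 + 5 F D^{2}$)
$P{\left(4 \right)} K{\left(4,2 \right)} = \left(- \frac{4}{9} + \frac{4^{2}}{9} + \frac{2}{3} \cdot 4\right) \left(-20 + 5 \cdot 2 \cdot 4^{2}\right) = \left(- \frac{4}{9} + \frac{1}{9} \cdot 16 + \frac{8}{3}\right) \left(-20 + 5 \cdot 2 \cdot 16\right) = \left(- \frac{4}{9} + \frac{16}{9} + \frac{8}{3}\right) \left(-20 + 160\right) = 4 \cdot 140 = 560$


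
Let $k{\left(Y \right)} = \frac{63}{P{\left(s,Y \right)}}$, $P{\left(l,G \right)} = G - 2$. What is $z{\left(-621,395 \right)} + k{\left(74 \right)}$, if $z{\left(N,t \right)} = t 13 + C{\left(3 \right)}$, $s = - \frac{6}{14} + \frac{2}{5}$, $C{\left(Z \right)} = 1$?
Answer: $\frac{41095}{8} \approx 5136.9$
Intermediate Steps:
$s = - \frac{1}{35}$ ($s = \left(-6\right) \frac{1}{14} + 2 \cdot \frac{1}{5} = - \frac{3}{7} + \frac{2}{5} = - \frac{1}{35} \approx -0.028571$)
$z{\left(N,t \right)} = 1 + 13 t$ ($z{\left(N,t \right)} = t 13 + 1 = 13 t + 1 = 1 + 13 t$)
$P{\left(l,G \right)} = -2 + G$
$k{\left(Y \right)} = \frac{63}{-2 + Y}$
$z{\left(-621,395 \right)} + k{\left(74 \right)} = \left(1 + 13 \cdot 395\right) + \frac{63}{-2 + 74} = \left(1 + 5135\right) + \frac{63}{72} = 5136 + 63 \cdot \frac{1}{72} = 5136 + \frac{7}{8} = \frac{41095}{8}$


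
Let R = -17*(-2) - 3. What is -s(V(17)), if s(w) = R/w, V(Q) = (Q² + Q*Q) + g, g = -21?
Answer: -31/557 ≈ -0.055655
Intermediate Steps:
R = 31 (R = 34 - 3 = 31)
V(Q) = -21 + 2*Q² (V(Q) = (Q² + Q*Q) - 21 = (Q² + Q²) - 21 = 2*Q² - 21 = -21 + 2*Q²)
s(w) = 31/w
-s(V(17)) = -31/(-21 + 2*17²) = -31/(-21 + 2*289) = -31/(-21 + 578) = -31/557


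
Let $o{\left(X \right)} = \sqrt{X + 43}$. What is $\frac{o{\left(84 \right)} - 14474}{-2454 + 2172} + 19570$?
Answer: $\frac{2766607}{141} - \frac{\sqrt{127}}{282} \approx 19621.0$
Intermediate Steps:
$o{\left(X \right)} = \sqrt{43 + X}$
$\frac{o{\left(84 \right)} - 14474}{-2454 + 2172} + 19570 = \frac{\sqrt{43 + 84} - 14474}{-2454 + 2172} + 19570 = \frac{\sqrt{127} - 14474}{-282} + 19570 = \left(-14474 + \sqrt{127}\right) \left(- \frac{1}{282}\right) + 19570 = \left(\frac{7237}{141} - \frac{\sqrt{127}}{282}\right) + 19570 = \frac{2766607}{141} - \frac{\sqrt{127}}{282}$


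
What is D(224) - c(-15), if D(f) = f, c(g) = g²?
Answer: -1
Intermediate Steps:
D(224) - c(-15) = 224 - 1*(-15)² = 224 - 1*225 = 224 - 225 = -1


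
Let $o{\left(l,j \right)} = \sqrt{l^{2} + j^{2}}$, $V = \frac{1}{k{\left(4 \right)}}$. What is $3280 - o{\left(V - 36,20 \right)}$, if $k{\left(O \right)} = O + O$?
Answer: $3280 - \frac{\sqrt{107969}}{8} \approx 3238.9$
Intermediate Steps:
$k{\left(O \right)} = 2 O$
$V = \frac{1}{8}$ ($V = \frac{1}{2 \cdot 4} = \frac{1}{8} \approx 0.125$)
$o{\left(l,j \right)} = \sqrt{j^{2} + l^{2}}$
$3280 - o{\left(V - 36,20 \right)} = 3280 - \sqrt{20^{2} + \left(\frac{1}{8} - 36\right)^{2}} = 3280 - \sqrt{400 + \left(\frac{1}{8} - 36\right)^{2}} = 3280 - \sqrt{400 + \left(- \frac{287}{8}\right)^{2}} = 3280 - \sqrt{400 + \frac{82369}{64}} = 3280 - \sqrt{\frac{107969}{64}} = 3280 - \frac{\sqrt{107969}}{8}$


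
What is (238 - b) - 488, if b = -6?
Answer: -244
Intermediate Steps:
(238 - b) - 488 = (238 - 1*(-6)) - 488 = (238 + 6) - 488 = 244 - 488 = -244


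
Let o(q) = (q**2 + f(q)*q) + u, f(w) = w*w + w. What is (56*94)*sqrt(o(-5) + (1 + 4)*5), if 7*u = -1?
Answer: 2256*I*sqrt(273) ≈ 37275.0*I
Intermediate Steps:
f(w) = w + w**2 (f(w) = w**2 + w = w + w**2)
u = -1/7 (u = (1/7)*(-1) = -1/7 ≈ -0.14286)
o(q) = -1/7 + q**2 + q**2*(1 + q) (o(q) = (q**2 + (q*(1 + q))*q) - 1/7 = (q**2 + q**2*(1 + q)) - 1/7 = -1/7 + q**2 + q**2*(1 + q))
(56*94)*sqrt(o(-5) + (1 + 4)*5) = (56*94)*sqrt((-1/7 + (-5)**3 + 2*(-5)**2) + (1 + 4)*5) = 5264*sqrt((-1/7 - 125 + 2*25) + 5*5) = 5264*sqrt((-1/7 - 125 + 50) + 25) = 5264*sqrt(-526/7 + 25) = 5264*sqrt(-351/7) = 5264*(3*I*sqrt(273)/7) = 2256*I*sqrt(273)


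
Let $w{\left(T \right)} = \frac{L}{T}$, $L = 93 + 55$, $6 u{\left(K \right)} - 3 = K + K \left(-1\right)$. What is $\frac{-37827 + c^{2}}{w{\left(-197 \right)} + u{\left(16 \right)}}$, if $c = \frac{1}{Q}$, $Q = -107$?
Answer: $\frac{170634040868}{1133451} \approx 1.5054 \cdot 10^{5}$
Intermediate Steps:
$u{\left(K \right)} = \frac{1}{2}$ ($u{\left(K \right)} = \frac{1}{2} + \frac{K + K \left(-1\right)}{6} = \frac{1}{2} + \frac{K - K}{6} = \frac{1}{2} + \frac{1}{6} \cdot 0 = \frac{1}{2} + 0 = \frac{1}{2}$)
$L = 148$
$c = - \frac{1}{107}$ ($c = \frac{1}{-107} = - \frac{1}{107} \approx -0.0093458$)
$w{\left(T \right)} = \frac{148}{T}$
$\frac{-37827 + c^{2}}{w{\left(-197 \right)} + u{\left(16 \right)}} = \frac{-37827 + \left(- \frac{1}{107}\right)^{2}}{\frac{148}{-197} + \frac{1}{2}} = \frac{-37827 + \frac{1}{11449}}{148 \left(- \frac{1}{197}\right) + \frac{1}{2}} = - \frac{433081322}{11449 \left(- \frac{148}{197} + \frac{1}{2}\right)} = - \frac{433081322}{11449 \left(- \frac{99}{394}\right)} = \left(- \frac{433081322}{11449}\right) \left(- \frac{394}{99}\right) = \frac{170634040868}{1133451}$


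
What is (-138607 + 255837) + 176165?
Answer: 293395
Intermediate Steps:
(-138607 + 255837) + 176165 = 117230 + 176165 = 293395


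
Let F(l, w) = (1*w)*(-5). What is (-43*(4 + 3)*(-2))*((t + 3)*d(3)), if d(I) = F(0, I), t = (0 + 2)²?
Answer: -63210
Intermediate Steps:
F(l, w) = -5*w (F(l, w) = w*(-5) = -5*w)
t = 4 (t = 2² = 4)
d(I) = -5*I
(-43*(4 + 3)*(-2))*((t + 3)*d(3)) = (-43*(4 + 3)*(-2))*((4 + 3)*(-5*3)) = (-301*(-2))*(7*(-15)) = -43*(-14)*(-105) = 602*(-105) = -63210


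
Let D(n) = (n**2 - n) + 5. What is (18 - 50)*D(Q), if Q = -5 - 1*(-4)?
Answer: -224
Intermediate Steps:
Q = -1 (Q = -5 + 4 = -1)
D(n) = 5 + n**2 - n
(18 - 50)*D(Q) = (18 - 50)*(5 + (-1)**2 - 1*(-1)) = -32*(5 + 1 + 1) = -32*7 = -224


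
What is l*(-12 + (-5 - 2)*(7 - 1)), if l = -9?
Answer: 486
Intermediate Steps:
l*(-12 + (-5 - 2)*(7 - 1)) = -9*(-12 + (-5 - 2)*(7 - 1)) = -9*(-12 - 7*6) = -9*(-12 - 42) = -9*(-54) = 486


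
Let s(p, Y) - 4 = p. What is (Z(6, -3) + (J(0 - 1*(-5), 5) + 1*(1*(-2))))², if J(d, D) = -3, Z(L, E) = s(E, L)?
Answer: 16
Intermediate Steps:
s(p, Y) = 4 + p
Z(L, E) = 4 + E
(Z(6, -3) + (J(0 - 1*(-5), 5) + 1*(1*(-2))))² = ((4 - 3) + (-3 + 1*(1*(-2))))² = (1 + (-3 + 1*(-2)))² = (1 + (-3 - 2))² = (1 - 5)² = (-4)² = 16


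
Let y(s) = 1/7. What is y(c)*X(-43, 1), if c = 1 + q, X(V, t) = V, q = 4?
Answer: -43/7 ≈ -6.1429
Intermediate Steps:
c = 5 (c = 1 + 4 = 5)
y(s) = 1/7
y(c)*X(-43, 1) = (1/7)*(-43) = -43/7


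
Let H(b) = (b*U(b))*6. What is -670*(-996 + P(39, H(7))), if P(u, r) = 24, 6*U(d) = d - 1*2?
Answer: 651240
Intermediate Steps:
U(d) = -⅓ + d/6 (U(d) = (d - 1*2)/6 = (d - 2)/6 = (-2 + d)/6 = -⅓ + d/6)
H(b) = 6*b*(-⅓ + b/6) (H(b) = (b*(-⅓ + b/6))*6 = 6*b*(-⅓ + b/6))
-670*(-996 + P(39, H(7))) = -670*(-996 + 24) = -670*(-972) = 651240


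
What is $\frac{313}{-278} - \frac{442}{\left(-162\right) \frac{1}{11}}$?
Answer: $\frac{650465}{22518} \approx 28.886$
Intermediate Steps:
$\frac{313}{-278} - \frac{442}{\left(-162\right) \frac{1}{11}} = 313 \left(- \frac{1}{278}\right) - \frac{442}{\left(-162\right) \frac{1}{11}} = - \frac{313}{278} - \frac{442}{- \frac{162}{11}} = - \frac{313}{278} - - \frac{2431}{81} = - \frac{313}{278} + \frac{2431}{81} = \frac{650465}{22518}$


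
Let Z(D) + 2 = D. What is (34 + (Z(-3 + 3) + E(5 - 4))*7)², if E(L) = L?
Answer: 729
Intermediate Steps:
Z(D) = -2 + D
(34 + (Z(-3 + 3) + E(5 - 4))*7)² = (34 + ((-2 + (-3 + 3)) + (5 - 4))*7)² = (34 + ((-2 + 0) + 1)*7)² = (34 + (-2 + 1)*7)² = (34 - 1*7)² = (34 - 7)² = 27² = 729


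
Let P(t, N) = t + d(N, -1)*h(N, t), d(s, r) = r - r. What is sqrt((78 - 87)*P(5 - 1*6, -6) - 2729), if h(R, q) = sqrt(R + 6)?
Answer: 4*I*sqrt(170) ≈ 52.154*I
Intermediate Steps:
h(R, q) = sqrt(6 + R)
d(s, r) = 0
P(t, N) = t (P(t, N) = t + 0*sqrt(6 + N) = t + 0 = t)
sqrt((78 - 87)*P(5 - 1*6, -6) - 2729) = sqrt((78 - 87)*(5 - 1*6) - 2729) = sqrt(-9*(5 - 6) - 2729) = sqrt(-9*(-1) - 2729) = sqrt(9 - 2729) = sqrt(-2720) = 4*I*sqrt(170)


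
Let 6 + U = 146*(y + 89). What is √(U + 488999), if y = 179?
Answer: √528121 ≈ 726.72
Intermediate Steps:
U = 39122 (U = -6 + 146*(179 + 89) = -6 + 146*268 = -6 + 39128 = 39122)
√(U + 488999) = √(39122 + 488999) = √528121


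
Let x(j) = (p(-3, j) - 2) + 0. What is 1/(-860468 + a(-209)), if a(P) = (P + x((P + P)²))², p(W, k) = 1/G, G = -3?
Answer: -9/7342256 ≈ -1.2258e-6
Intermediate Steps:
p(W, k) = -⅓ (p(W, k) = 1/(-3) = -⅓)
x(j) = -7/3 (x(j) = (-⅓ - 2) + 0 = -7/3 + 0 = -7/3)
a(P) = (-7/3 + P)² (a(P) = (P - 7/3)² = (-7/3 + P)²)
1/(-860468 + a(-209)) = 1/(-860468 + (7 - 3*(-209))²/9) = 1/(-860468 + (7 + 627)²/9) = 1/(-860468 + (⅑)*634²) = 1/(-860468 + (⅑)*401956) = 1/(-860468 + 401956/9) = 1/(-7342256/9) = -9/7342256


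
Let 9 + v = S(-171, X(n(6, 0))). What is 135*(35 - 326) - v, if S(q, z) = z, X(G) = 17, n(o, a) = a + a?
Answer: -39293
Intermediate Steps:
n(o, a) = 2*a
v = 8 (v = -9 + 17 = 8)
135*(35 - 326) - v = 135*(35 - 326) - 1*8 = 135*(-291) - 8 = -39285 - 8 = -39293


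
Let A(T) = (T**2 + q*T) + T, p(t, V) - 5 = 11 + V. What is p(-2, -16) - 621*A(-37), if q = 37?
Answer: 22977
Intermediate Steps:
p(t, V) = 16 + V (p(t, V) = 5 + (11 + V) = 16 + V)
A(T) = T**2 + 38*T (A(T) = (T**2 + 37*T) + T = T**2 + 38*T)
p(-2, -16) - 621*A(-37) = (16 - 16) - (-22977)*(38 - 37) = 0 - (-22977) = 0 - 621*(-37) = 0 + 22977 = 22977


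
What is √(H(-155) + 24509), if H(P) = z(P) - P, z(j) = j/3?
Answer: √221511/3 ≈ 156.88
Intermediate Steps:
z(j) = j/3 (z(j) = j*(⅓) = j/3)
H(P) = -2*P/3 (H(P) = P/3 - P = -2*P/3)
√(H(-155) + 24509) = √(-⅔*(-155) + 24509) = √(310/3 + 24509) = √(73837/3) = √221511/3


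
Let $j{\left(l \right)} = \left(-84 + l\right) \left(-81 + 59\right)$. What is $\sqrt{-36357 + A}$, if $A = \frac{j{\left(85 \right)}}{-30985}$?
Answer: $\frac{i \sqrt{34905272488655}}{30985} \approx 190.68 i$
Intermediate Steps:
$j{\left(l \right)} = 1848 - 22 l$ ($j{\left(l \right)} = \left(-84 + l\right) \left(-22\right) = 1848 - 22 l$)
$A = \frac{22}{30985}$ ($A = \frac{1848 - 1870}{-30985} = \left(1848 - 1870\right) \left(- \frac{1}{30985}\right) = \left(-22\right) \left(- \frac{1}{30985}\right) = \frac{22}{30985} \approx 0.00071002$)
$\sqrt{-36357 + A} = \sqrt{-36357 + \frac{22}{30985}} = \sqrt{- \frac{1126521623}{30985}} = \frac{i \sqrt{34905272488655}}{30985}$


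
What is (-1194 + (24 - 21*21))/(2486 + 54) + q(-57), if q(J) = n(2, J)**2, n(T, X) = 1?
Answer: 929/2540 ≈ 0.36575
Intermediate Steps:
q(J) = 1 (q(J) = 1**2 = 1)
(-1194 + (24 - 21*21))/(2486 + 54) + q(-57) = (-1194 + (24 - 21*21))/(2486 + 54) + 1 = (-1194 + (24 - 441))/2540 + 1 = (-1194 - 417)*(1/2540) + 1 = -1611*1/2540 + 1 = -1611/2540 + 1 = 929/2540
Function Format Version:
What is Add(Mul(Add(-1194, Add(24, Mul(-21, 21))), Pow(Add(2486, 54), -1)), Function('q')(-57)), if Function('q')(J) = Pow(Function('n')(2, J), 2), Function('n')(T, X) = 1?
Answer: Rational(929, 2540) ≈ 0.36575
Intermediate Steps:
Function('q')(J) = 1 (Function('q')(J) = Pow(1, 2) = 1)
Add(Mul(Add(-1194, Add(24, Mul(-21, 21))), Pow(Add(2486, 54), -1)), Function('q')(-57)) = Add(Mul(Add(-1194, Add(24, Mul(-21, 21))), Pow(Add(2486, 54), -1)), 1) = Add(Mul(Add(-1194, Add(24, -441)), Pow(2540, -1)), 1) = Add(Mul(Add(-1194, -417), Rational(1, 2540)), 1) = Add(Mul(-1611, Rational(1, 2540)), 1) = Add(Rational(-1611, 2540), 1) = Rational(929, 2540)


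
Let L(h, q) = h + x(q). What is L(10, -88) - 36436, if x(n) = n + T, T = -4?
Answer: -36518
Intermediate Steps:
x(n) = -4 + n (x(n) = n - 4 = -4 + n)
L(h, q) = -4 + h + q (L(h, q) = h + (-4 + q) = -4 + h + q)
L(10, -88) - 36436 = (-4 + 10 - 88) - 36436 = -82 - 36436 = -36518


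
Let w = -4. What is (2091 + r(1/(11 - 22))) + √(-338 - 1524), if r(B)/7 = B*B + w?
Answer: 249630/121 + 7*I*√38 ≈ 2063.1 + 43.151*I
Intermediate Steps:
r(B) = -28 + 7*B² (r(B) = 7*(B*B - 4) = 7*(B² - 4) = 7*(-4 + B²) = -28 + 7*B²)
(2091 + r(1/(11 - 22))) + √(-338 - 1524) = (2091 + (-28 + 7*(1/(11 - 22))²)) + √(-338 - 1524) = (2091 + (-28 + 7*(1/(-11))²)) + √(-1862) = (2091 + (-28 + 7*(-1/11)²)) + 7*I*√38 = (2091 + (-28 + 7*(1/121))) + 7*I*√38 = (2091 + (-28 + 7/121)) + 7*I*√38 = (2091 - 3381/121) + 7*I*√38 = 249630/121 + 7*I*√38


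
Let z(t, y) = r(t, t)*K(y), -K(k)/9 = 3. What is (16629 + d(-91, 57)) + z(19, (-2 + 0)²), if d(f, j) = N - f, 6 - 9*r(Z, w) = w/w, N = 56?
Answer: 16761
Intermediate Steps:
K(k) = -27 (K(k) = -9*3 = -27)
r(Z, w) = 5/9 (r(Z, w) = ⅔ - w/(9*w) = ⅔ - ⅑*1 = ⅔ - ⅑ = 5/9)
d(f, j) = 56 - f
z(t, y) = -15 (z(t, y) = (5/9)*(-27) = -15)
(16629 + d(-91, 57)) + z(19, (-2 + 0)²) = (16629 + (56 - 1*(-91))) - 15 = (16629 + (56 + 91)) - 15 = (16629 + 147) - 15 = 16776 - 15 = 16761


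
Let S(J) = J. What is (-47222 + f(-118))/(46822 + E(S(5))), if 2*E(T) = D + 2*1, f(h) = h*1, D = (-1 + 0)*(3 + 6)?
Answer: -94680/93637 ≈ -1.0111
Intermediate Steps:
D = -9 (D = -1*9 = -9)
f(h) = h
E(T) = -7/2 (E(T) = (-9 + 2*1)/2 = (-9 + 2)/2 = (1/2)*(-7) = -7/2)
(-47222 + f(-118))/(46822 + E(S(5))) = (-47222 - 118)/(46822 - 7/2) = -47340/93637/2 = -47340*2/93637 = -94680/93637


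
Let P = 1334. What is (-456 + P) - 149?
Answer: 729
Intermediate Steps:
(-456 + P) - 149 = (-456 + 1334) - 149 = 878 - 149 = 729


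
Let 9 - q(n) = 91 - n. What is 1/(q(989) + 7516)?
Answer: 1/8423 ≈ 0.00011872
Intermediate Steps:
q(n) = -82 + n (q(n) = 9 - (91 - n) = 9 + (-91 + n) = -82 + n)
1/(q(989) + 7516) = 1/((-82 + 989) + 7516) = 1/(907 + 7516) = 1/8423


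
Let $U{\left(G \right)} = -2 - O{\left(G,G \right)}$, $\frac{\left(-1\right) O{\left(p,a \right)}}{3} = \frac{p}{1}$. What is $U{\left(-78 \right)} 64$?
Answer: $-15104$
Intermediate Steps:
$O{\left(p,a \right)} = - 3 p$ ($O{\left(p,a \right)} = - 3 \frac{p}{1} = - 3 p 1 = - 3 p$)
$U{\left(G \right)} = -2 + 3 G$ ($U{\left(G \right)} = -2 - - 3 G = -2 + 3 G$)
$U{\left(-78 \right)} 64 = \left(-2 + 3 \left(-78\right)\right) 64 = \left(-2 - 234\right) 64 = \left(-236\right) 64 = -15104$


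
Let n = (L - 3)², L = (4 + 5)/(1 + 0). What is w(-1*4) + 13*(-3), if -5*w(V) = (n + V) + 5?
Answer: -232/5 ≈ -46.400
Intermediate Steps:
L = 9 (L = 9/1 = 9*1 = 9)
n = 36 (n = (9 - 3)² = 6² = 36)
w(V) = -41/5 - V/5 (w(V) = -((36 + V) + 5)/5 = -(41 + V)/5 = -41/5 - V/5)
w(-1*4) + 13*(-3) = (-41/5 - (-1)*4/5) + 13*(-3) = (-41/5 - ⅕*(-4)) - 39 = (-41/5 + ⅘) - 39 = -37/5 - 39 = -232/5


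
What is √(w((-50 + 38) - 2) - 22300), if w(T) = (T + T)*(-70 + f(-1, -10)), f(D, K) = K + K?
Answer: 2*I*√4945 ≈ 140.64*I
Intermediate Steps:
f(D, K) = 2*K
w(T) = -180*T (w(T) = (T + T)*(-70 + 2*(-10)) = (2*T)*(-70 - 20) = (2*T)*(-90) = -180*T)
√(w((-50 + 38) - 2) - 22300) = √(-180*((-50 + 38) - 2) - 22300) = √(-180*(-12 - 2) - 22300) = √(-180*(-14) - 22300) = √(2520 - 22300) = √(-19780) = 2*I*√4945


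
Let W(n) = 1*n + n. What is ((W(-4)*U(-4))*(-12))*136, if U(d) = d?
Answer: -52224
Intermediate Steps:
W(n) = 2*n (W(n) = n + n = 2*n)
((W(-4)*U(-4))*(-12))*136 = (((2*(-4))*(-4))*(-12))*136 = (-8*(-4)*(-12))*136 = (32*(-12))*136 = -384*136 = -52224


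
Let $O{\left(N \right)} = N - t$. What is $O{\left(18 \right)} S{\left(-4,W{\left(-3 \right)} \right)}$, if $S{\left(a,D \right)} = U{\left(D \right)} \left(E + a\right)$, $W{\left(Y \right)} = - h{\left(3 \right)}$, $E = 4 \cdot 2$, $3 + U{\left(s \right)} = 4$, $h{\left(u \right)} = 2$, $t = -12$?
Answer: $120$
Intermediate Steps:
$U{\left(s \right)} = 1$ ($U{\left(s \right)} = -3 + 4 = 1$)
$E = 8$
$W{\left(Y \right)} = -2$ ($W{\left(Y \right)} = \left(-1\right) 2 = -2$)
$O{\left(N \right)} = 12 + N$ ($O{\left(N \right)} = N - -12 = N + 12 = 12 + N$)
$S{\left(a,D \right)} = 8 + a$ ($S{\left(a,D \right)} = 1 \left(8 + a\right) = 8 + a$)
$O{\left(18 \right)} S{\left(-4,W{\left(-3 \right)} \right)} = \left(12 + 18\right) \left(8 - 4\right) = 30 \cdot 4 = 120$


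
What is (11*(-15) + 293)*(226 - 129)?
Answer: 12416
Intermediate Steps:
(11*(-15) + 293)*(226 - 129) = (-165 + 293)*97 = 128*97 = 12416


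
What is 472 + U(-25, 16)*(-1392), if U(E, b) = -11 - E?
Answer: -19016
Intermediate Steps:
472 + U(-25, 16)*(-1392) = 472 + (-11 - 1*(-25))*(-1392) = 472 + (-11 + 25)*(-1392) = 472 + 14*(-1392) = 472 - 19488 = -19016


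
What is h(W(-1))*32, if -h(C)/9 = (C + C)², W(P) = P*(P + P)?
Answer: -4608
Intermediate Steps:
W(P) = 2*P² (W(P) = P*(2*P) = 2*P²)
h(C) = -36*C² (h(C) = -9*(C + C)² = -9*4*C² = -36*C²)
h(W(-1))*32 = -36*(2*(-1)²)²*32 = -36*(2*1)²*32 = -36*2²*32 = -36*4*32 = -144*32 = -4608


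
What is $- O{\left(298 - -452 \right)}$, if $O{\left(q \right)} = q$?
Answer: $-750$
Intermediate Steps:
$- O{\left(298 - -452 \right)} = - (298 - -452) = - (298 + 452) = \left(-1\right) 750 = -750$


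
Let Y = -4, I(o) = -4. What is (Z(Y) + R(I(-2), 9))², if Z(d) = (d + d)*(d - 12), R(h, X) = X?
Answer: 18769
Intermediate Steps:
Z(d) = 2*d*(-12 + d) (Z(d) = (2*d)*(-12 + d) = 2*d*(-12 + d))
(Z(Y) + R(I(-2), 9))² = (2*(-4)*(-12 - 4) + 9)² = (2*(-4)*(-16) + 9)² = (128 + 9)² = 137² = 18769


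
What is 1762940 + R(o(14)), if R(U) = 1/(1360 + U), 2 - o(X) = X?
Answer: 2376443121/1348 ≈ 1.7629e+6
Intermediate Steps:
o(X) = 2 - X
1762940 + R(o(14)) = 1762940 + 1/(1360 + (2 - 1*14)) = 1762940 + 1/(1360 + (2 - 14)) = 1762940 + 1/(1360 - 12) = 1762940 + 1/1348 = 2376443121/1348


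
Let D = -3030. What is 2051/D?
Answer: -2051/3030 ≈ -0.67690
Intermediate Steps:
2051/D = 2051/(-3030) = 2051*(-1/3030) = -2051/3030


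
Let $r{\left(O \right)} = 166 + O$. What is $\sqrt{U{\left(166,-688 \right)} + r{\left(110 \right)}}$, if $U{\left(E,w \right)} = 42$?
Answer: $\sqrt{318} \approx 17.833$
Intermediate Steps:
$\sqrt{U{\left(166,-688 \right)} + r{\left(110 \right)}} = \sqrt{42 + \left(166 + 110\right)} = \sqrt{42 + 276} = \sqrt{318}$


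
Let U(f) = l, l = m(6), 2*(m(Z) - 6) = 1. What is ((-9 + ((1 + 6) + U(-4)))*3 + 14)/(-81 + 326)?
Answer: 11/98 ≈ 0.11224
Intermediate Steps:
m(Z) = 13/2 (m(Z) = 6 + (½)*1 = 6 + ½ = 13/2)
l = 13/2 ≈ 6.5000
U(f) = 13/2
((-9 + ((1 + 6) + U(-4)))*3 + 14)/(-81 + 326) = ((-9 + ((1 + 6) + 13/2))*3 + 14)/(-81 + 326) = ((-9 + (7 + 13/2))*3 + 14)/245 = ((-9 + 27/2)*3 + 14)*(1/245) = ((9/2)*3 + 14)*(1/245) = (27/2 + 14)*(1/245) = (55/2)*(1/245) = 11/98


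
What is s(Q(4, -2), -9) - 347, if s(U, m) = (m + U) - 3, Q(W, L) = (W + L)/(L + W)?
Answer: -358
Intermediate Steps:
Q(W, L) = 1 (Q(W, L) = (L + W)/(L + W) = 1)
s(U, m) = -3 + U + m (s(U, m) = (U + m) - 3 = -3 + U + m)
s(Q(4, -2), -9) - 347 = (-3 + 1 - 9) - 347 = -11 - 347 = -358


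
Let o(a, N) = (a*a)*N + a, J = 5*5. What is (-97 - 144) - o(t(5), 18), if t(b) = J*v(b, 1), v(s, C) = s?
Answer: -281616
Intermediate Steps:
J = 25
t(b) = 25*b
o(a, N) = a + N*a² (o(a, N) = a²*N + a = N*a² + a = a + N*a²)
(-97 - 144) - o(t(5), 18) = (-97 - 144) - 25*5*(1 + 18*(25*5)) = -241 - 125*(1 + 18*125) = -241 - 125*(1 + 2250) = -241 - 125*2251 = -241 - 1*281375 = -241 - 281375 = -281616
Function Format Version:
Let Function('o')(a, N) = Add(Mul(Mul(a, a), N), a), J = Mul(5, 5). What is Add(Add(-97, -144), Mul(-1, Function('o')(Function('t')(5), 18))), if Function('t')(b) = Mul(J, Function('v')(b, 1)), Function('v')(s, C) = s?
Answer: -281616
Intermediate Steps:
J = 25
Function('t')(b) = Mul(25, b)
Function('o')(a, N) = Add(a, Mul(N, Pow(a, 2))) (Function('o')(a, N) = Add(Mul(Pow(a, 2), N), a) = Add(Mul(N, Pow(a, 2)), a) = Add(a, Mul(N, Pow(a, 2))))
Add(Add(-97, -144), Mul(-1, Function('o')(Function('t')(5), 18))) = Add(Add(-97, -144), Mul(-1, Mul(Mul(25, 5), Add(1, Mul(18, Mul(25, 5)))))) = Add(-241, Mul(-1, Mul(125, Add(1, Mul(18, 125))))) = Add(-241, Mul(-1, Mul(125, Add(1, 2250)))) = Add(-241, Mul(-1, Mul(125, 2251))) = Add(-241, Mul(-1, 281375)) = Add(-241, -281375) = -281616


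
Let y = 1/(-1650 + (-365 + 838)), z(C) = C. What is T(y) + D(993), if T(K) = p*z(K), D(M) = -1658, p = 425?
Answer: -1951891/1177 ≈ -1658.4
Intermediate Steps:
y = -1/1177 (y = 1/(-1650 + 473) = 1/(-1177) = -1/1177 ≈ -0.00084962)
T(K) = 425*K
T(y) + D(993) = 425*(-1/1177) - 1658 = -425/1177 - 1658 = -1951891/1177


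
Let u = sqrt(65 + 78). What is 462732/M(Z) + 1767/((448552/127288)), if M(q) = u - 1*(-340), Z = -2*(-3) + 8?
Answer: 635121903291/340713607 - 462732*sqrt(143)/115457 ≈ 1816.2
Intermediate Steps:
Z = 14 (Z = 6 + 8 = 14)
u = sqrt(143) ≈ 11.958
M(q) = 340 + sqrt(143) (M(q) = sqrt(143) - 1*(-340) = sqrt(143) + 340 = 340 + sqrt(143))
462732/M(Z) + 1767/((448552/127288)) = 462732/(340 + sqrt(143)) + 1767/((448552/127288)) = 462732/(340 + sqrt(143)) + 1767/((448552*(1/127288))) = 462732/(340 + sqrt(143)) + 1767/(56069/15911) = 462732/(340 + sqrt(143)) + 1767*(15911/56069) = 462732/(340 + sqrt(143)) + 1479723/2951 = 1479723/2951 + 462732/(340 + sqrt(143))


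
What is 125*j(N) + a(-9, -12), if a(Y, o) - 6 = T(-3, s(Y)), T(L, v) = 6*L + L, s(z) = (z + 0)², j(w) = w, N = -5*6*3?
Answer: -11265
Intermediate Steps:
N = -90 (N = -30*3 = -90)
s(z) = z²
T(L, v) = 7*L
a(Y, o) = -15 (a(Y, o) = 6 + 7*(-3) = 6 - 21 = -15)
125*j(N) + a(-9, -12) = 125*(-90) - 15 = -11250 - 15 = -11265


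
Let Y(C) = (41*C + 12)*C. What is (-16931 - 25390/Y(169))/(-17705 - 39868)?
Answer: 19860579389/67534798617 ≈ 0.29408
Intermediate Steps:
Y(C) = C*(12 + 41*C) (Y(C) = (12 + 41*C)*C = C*(12 + 41*C))
(-16931 - 25390/Y(169))/(-17705 - 39868) = (-16931 - 25390*1/(169*(12 + 41*169)))/(-17705 - 39868) = (-16931 - 25390*1/(169*(12 + 6929)))/(-57573) = (-16931 - 25390/(169*6941))*(-1/57573) = (-16931 - 25390/1173029)*(-1/57573) = -19860579389/1173029*(-1/57573) = 19860579389/67534798617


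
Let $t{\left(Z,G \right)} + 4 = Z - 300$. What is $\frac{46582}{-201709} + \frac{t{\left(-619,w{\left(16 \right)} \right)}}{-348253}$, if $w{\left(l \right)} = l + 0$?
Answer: $- \frac{16036143839}{70245764377} \approx -0.22829$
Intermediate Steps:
$w{\left(l \right)} = l$
$t{\left(Z,G \right)} = -304 + Z$ ($t{\left(Z,G \right)} = -4 + \left(Z - 300\right) = -4 + \left(-300 + Z\right) = -304 + Z$)
$\frac{46582}{-201709} + \frac{t{\left(-619,w{\left(16 \right)} \right)}}{-348253} = \frac{46582}{-201709} + \frac{-304 - 619}{-348253} = 46582 \left(- \frac{1}{201709}\right) - - \frac{923}{348253} = - \frac{46582}{201709} + \frac{923}{348253} = - \frac{16036143839}{70245764377}$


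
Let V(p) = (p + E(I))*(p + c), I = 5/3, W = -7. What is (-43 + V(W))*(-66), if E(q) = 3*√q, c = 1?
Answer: 66 + 396*√15 ≈ 1599.7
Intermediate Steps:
I = 5/3 (I = 5*(⅓) = 5/3 ≈ 1.6667)
V(p) = (1 + p)*(p + √15) (V(p) = (p + 3*√(5/3))*(p + 1) = (p + 3*(√15/3))*(1 + p) = (p + √15)*(1 + p) = (1 + p)*(p + √15))
(-43 + V(W))*(-66) = (-43 + (-7 + √15 + (-7)² - 7*√15))*(-66) = (-43 + (-7 + √15 + 49 - 7*√15))*(-66) = (-43 + (42 - 6*√15))*(-66) = (-1 - 6*√15)*(-66) = 66 + 396*√15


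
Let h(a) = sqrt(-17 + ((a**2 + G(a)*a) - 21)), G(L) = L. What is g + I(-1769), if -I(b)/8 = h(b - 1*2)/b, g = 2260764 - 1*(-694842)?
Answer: 2955606 + 16*sqrt(1568211)/1769 ≈ 2.9556e+6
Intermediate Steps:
g = 2955606 (g = 2260764 + 694842 = 2955606)
h(a) = sqrt(-38 + 2*a**2) (h(a) = sqrt(-17 + ((a**2 + a*a) - 21)) = sqrt(-17 + ((a**2 + a**2) - 21)) = sqrt(-17 + (2*a**2 - 21)) = sqrt(-17 + (-21 + 2*a**2)) = sqrt(-38 + 2*a**2))
I(b) = -8*sqrt(-38 + 2*(-2 + b)**2)/b (I(b) = -8*sqrt(-38 + 2*(b - 1*2)**2)/b = -8*sqrt(-38 + 2*(b - 2)**2)/b = -8*sqrt(-38 + 2*(-2 + b)**2)/b)
g + I(-1769) = 2955606 - 8*sqrt(-38 + 2*(-2 - 1769)**2)/(-1769) = 2955606 - 8*(-1/1769)*sqrt(-38 + 2*(-1771)**2) = 2955606 - 8*(-1/1769)*sqrt(-38 + 2*3136441) = 2955606 - 8*(-1/1769)*sqrt(-38 + 6272882) = 2955606 - 8*(-1/1769)*sqrt(6272844) = 2955606 - 8*(-1/1769)*2*sqrt(1568211) = 2955606 + 16*sqrt(1568211)/1769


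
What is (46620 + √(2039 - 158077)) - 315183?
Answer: -268563 + I*√156038 ≈ -2.6856e+5 + 395.02*I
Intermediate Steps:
(46620 + √(2039 - 158077)) - 315183 = (46620 + √(-156038)) - 315183 = (46620 + I*√156038) - 315183 = -268563 + I*√156038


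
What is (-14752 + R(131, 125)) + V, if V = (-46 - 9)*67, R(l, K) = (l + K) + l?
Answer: -18050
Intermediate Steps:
R(l, K) = K + 2*l (R(l, K) = (K + l) + l = K + 2*l)
V = -3685 (V = -55*67 = -3685)
(-14752 + R(131, 125)) + V = (-14752 + (125 + 2*131)) - 3685 = (-14752 + (125 + 262)) - 3685 = (-14752 + 387) - 3685 = -14365 - 3685 = -18050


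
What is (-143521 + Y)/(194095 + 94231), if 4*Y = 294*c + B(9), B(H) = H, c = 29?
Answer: -565549/1153304 ≈ -0.49037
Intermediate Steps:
Y = 8535/4 (Y = (294*29 + 9)/4 = (8526 + 9)/4 = (¼)*8535 = 8535/4 ≈ 2133.8)
(-143521 + Y)/(194095 + 94231) = (-143521 + 8535/4)/(194095 + 94231) = -565549/4/288326 = -565549/4*1/288326 = -565549/1153304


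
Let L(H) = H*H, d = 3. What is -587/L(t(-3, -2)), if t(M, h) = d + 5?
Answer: -587/64 ≈ -9.1719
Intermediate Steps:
t(M, h) = 8 (t(M, h) = 3 + 5 = 8)
L(H) = H²
-587/L(t(-3, -2)) = -587/(8²) = -587/64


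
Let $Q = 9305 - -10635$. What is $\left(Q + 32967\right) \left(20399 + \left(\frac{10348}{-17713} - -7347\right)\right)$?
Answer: $\frac{26001385876850}{17713} \approx 1.4679 \cdot 10^{9}$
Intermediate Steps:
$Q = 19940$ ($Q = 9305 + 10635 = 19940$)
$\left(Q + 32967\right) \left(20399 + \left(\frac{10348}{-17713} - -7347\right)\right) = \left(19940 + 32967\right) \left(20399 + \left(\frac{10348}{-17713} - -7347\right)\right) = 52907 \left(20399 + \left(10348 \left(- \frac{1}{17713}\right) + 7347\right)\right) = 52907 \left(20399 + \left(- \frac{10348}{17713} + 7347\right)\right) = 52907 \left(20399 + \frac{130127063}{17713}\right) = 52907 \cdot \frac{491454550}{17713} = \frac{26001385876850}{17713}$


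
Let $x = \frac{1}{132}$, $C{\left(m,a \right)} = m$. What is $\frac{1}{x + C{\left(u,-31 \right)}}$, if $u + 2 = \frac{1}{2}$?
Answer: $- \frac{132}{197} \approx -0.67005$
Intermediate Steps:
$u = - \frac{3}{2}$ ($u = -2 + \frac{1}{2} = - \frac{3}{2} \approx -1.5$)
$x = \frac{1}{132} \approx 0.0075758$
$\frac{1}{x + C{\left(u,-31 \right)}} = \frac{1}{\frac{1}{132} - \frac{3}{2}} = \frac{1}{- \frac{197}{132}} = - \frac{132}{197}$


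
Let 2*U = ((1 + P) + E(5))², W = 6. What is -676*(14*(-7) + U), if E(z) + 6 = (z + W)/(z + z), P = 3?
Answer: 3298711/50 ≈ 65974.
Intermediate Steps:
E(z) = -6 + (6 + z)/(2*z) (E(z) = -6 + (z + 6)/(z + z) = -6 + (6 + z)/((2*z)) = -6 + (6 + z)*(1/(2*z)) = -6 + (6 + z)/(2*z))
U = 81/200 (U = ((1 + 3) + (-11/2 + 3/5))²/2 = (4 + (-11/2 + 3*(⅕)))²/2 = (4 + (-11/2 + ⅗))²/2 = (4 - 49/10)²/2 = (-9/10)²/2 = (½)*(81/100) = 81/200 ≈ 0.40500)
-676*(14*(-7) + U) = -676*(14*(-7) + 81/200) = -676*(-98 + 81/200) = -676*(-19519/200) = 3298711/50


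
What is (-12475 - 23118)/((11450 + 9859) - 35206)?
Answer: 35593/13897 ≈ 2.5612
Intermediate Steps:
(-12475 - 23118)/((11450 + 9859) - 35206) = -35593/(21309 - 35206) = -35593/(-13897) = -35593*(-1/13897) = 35593/13897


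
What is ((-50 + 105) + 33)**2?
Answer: 7744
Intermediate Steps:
((-50 + 105) + 33)**2 = (55 + 33)**2 = 88**2 = 7744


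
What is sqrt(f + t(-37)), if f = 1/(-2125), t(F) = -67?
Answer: 74*I*sqrt(2210)/425 ≈ 8.1854*I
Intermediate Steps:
f = -1/2125 ≈ -0.00047059
sqrt(f + t(-37)) = sqrt(-1/2125 - 67) = sqrt(-142376/2125) = 74*I*sqrt(2210)/425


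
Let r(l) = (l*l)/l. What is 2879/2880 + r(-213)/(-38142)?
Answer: 6134681/6102720 ≈ 1.0052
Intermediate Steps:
r(l) = l (r(l) = l²/l = l)
2879/2880 + r(-213)/(-38142) = 2879/2880 - 213/(-38142) = 2879*(1/2880) - 213*(-1/38142) = 2879/2880 + 71/12714 = 6134681/6102720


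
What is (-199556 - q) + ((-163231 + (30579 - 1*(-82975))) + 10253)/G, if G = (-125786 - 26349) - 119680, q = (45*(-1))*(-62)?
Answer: -55000638566/271815 ≈ -2.0235e+5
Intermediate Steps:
q = 2790 (q = -45*(-62) = 2790)
G = -271815 (G = -152135 - 119680 = -271815)
(-199556 - q) + ((-163231 + (30579 - 1*(-82975))) + 10253)/G = (-199556 - 1*2790) + ((-163231 + (30579 - 1*(-82975))) + 10253)/(-271815) = (-199556 - 2790) + ((-163231 + (30579 + 82975)) + 10253)*(-1/271815) = -202346 + ((-163231 + 113554) + 10253)*(-1/271815) = -202346 + (-49677 + 10253)*(-1/271815) = -202346 - 39424*(-1/271815) = -202346 + 39424/271815 = -55000638566/271815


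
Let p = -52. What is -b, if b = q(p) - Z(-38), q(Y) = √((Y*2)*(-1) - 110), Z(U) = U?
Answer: -38 - I*√6 ≈ -38.0 - 2.4495*I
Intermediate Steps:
q(Y) = √(-110 - 2*Y) (q(Y) = √((2*Y)*(-1) - 110) = √(-2*Y - 110) = √(-110 - 2*Y))
b = 38 + I*√6 (b = √(-110 - 2*(-52)) - 1*(-38) = √(-110 + 104) + 38 = √(-6) + 38 = I*√6 + 38 = 38 + I*√6 ≈ 38.0 + 2.4495*I)
-b = -(38 + I*√6) = -38 - I*√6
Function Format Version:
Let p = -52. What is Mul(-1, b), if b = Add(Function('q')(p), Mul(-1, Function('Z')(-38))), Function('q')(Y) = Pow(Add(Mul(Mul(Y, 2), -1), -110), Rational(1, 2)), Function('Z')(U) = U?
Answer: Add(-38, Mul(-1, I, Pow(6, Rational(1, 2)))) ≈ Add(-38.000, Mul(-2.4495, I))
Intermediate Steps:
Function('q')(Y) = Pow(Add(-110, Mul(-2, Y)), Rational(1, 2)) (Function('q')(Y) = Pow(Add(Mul(Mul(2, Y), -1), -110), Rational(1, 2)) = Pow(Add(Mul(-2, Y), -110), Rational(1, 2)) = Pow(Add(-110, Mul(-2, Y)), Rational(1, 2)))
b = Add(38, Mul(I, Pow(6, Rational(1, 2)))) (b = Add(Pow(Add(-110, Mul(-2, -52)), Rational(1, 2)), Mul(-1, -38)) = Add(Pow(Add(-110, 104), Rational(1, 2)), 38) = Add(Pow(-6, Rational(1, 2)), 38) = Add(Mul(I, Pow(6, Rational(1, 2))), 38) = Add(38, Mul(I, Pow(6, Rational(1, 2)))) ≈ Add(38.000, Mul(2.4495, I)))
Mul(-1, b) = Mul(-1, Add(38, Mul(I, Pow(6, Rational(1, 2))))) = Add(-38, Mul(-1, I, Pow(6, Rational(1, 2))))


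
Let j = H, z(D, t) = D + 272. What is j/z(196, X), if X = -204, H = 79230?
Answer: 13205/78 ≈ 169.29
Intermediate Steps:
z(D, t) = 272 + D
j = 79230
j/z(196, X) = 79230/(272 + 196) = 79230/468 = 79230*(1/468) = 13205/78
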